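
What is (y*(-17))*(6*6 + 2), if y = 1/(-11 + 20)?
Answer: -646/9 ≈ -71.778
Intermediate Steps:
y = ⅑ (y = 1/9 = ⅑ ≈ 0.11111)
(y*(-17))*(6*6 + 2) = ((⅑)*(-17))*(6*6 + 2) = -17*(36 + 2)/9 = -17/9*38 = -646/9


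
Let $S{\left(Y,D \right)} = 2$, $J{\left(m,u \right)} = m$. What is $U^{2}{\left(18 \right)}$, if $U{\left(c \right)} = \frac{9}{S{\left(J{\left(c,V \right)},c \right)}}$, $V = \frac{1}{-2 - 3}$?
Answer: $\frac{81}{4} \approx 20.25$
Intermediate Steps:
$V = - \frac{1}{5}$ ($V = \frac{1}{-5} = - \frac{1}{5} \approx -0.2$)
$U{\left(c \right)} = \frac{9}{2}$
$U^{2}{\left(18 \right)} = \left(\frac{9}{2}\right)^{2} = \frac{81}{4}$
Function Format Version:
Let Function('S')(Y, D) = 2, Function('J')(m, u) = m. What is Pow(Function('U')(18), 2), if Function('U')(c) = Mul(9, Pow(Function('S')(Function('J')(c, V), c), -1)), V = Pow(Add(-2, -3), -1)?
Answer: Rational(81, 4) ≈ 20.250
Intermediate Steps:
V = Rational(-1, 5) (V = Pow(-5, -1) = Rational(-1, 5) ≈ -0.20000)
Function('U')(c) = Rational(9, 2) (Function('U')(c) = Mul(9, Pow(2, -1)) = Mul(9, Rational(1, 2)) = Rational(9, 2))
Pow(Function('U')(18), 2) = Pow(Rational(9, 2), 2) = Rational(81, 4)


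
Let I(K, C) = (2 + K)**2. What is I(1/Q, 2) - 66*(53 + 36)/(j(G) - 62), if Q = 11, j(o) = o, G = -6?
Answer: 373363/4114 ≈ 90.754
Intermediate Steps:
I(1/Q, 2) - 66*(53 + 36)/(j(G) - 62) = (2 + 1/11)**2 - 66*(53 + 36)/(-6 - 62) = (2 + 1/11)**2 - 5874/(-68) = (23/11)**2 - 5874*(-1)/68 = 529/121 - 66*(-89/68) = 529/121 + 2937/34 = 373363/4114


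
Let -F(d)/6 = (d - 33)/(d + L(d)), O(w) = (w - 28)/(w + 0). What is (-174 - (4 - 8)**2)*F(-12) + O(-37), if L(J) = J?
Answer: 158305/74 ≈ 2139.3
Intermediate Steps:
O(w) = (-28 + w)/w
F(d) = -3*(-33 + d)/d (F(d) = -6*(d - 33)/(d + d) = -6*(-33 + d)/(2*d) = -6*(-33 + d)*1/(2*d) = -3*(-33 + d)/d)
(-174 - (4 - 8)**2)*F(-12) + O(-37) = (-174 - (4 - 8)**2)*(-3 + 99/(-12)) + (-28 - 37)/(-37) = (-174 - 1*(-4)**2)*(-3 + 99*(-1/12)) - 1/37*(-65) = (-174 - 1*16)*(-3 - 33/4) + 65/37 = (-174 - 16)*(-45/4) + 65/37 = -190*(-45/4) + 65/37 = 4275/2 + 65/37 = 158305/74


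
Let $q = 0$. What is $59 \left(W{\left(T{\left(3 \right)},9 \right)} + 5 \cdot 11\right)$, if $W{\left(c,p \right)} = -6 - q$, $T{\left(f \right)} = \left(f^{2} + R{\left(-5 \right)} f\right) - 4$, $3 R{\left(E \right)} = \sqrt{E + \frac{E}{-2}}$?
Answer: $2891$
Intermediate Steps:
$R{\left(E \right)} = \frac{\sqrt{2} \sqrt{E}}{6}$ ($R{\left(E \right)} = \frac{\sqrt{E + \frac{E}{-2}}}{3} = \frac{\sqrt{E + E \left(- \frac{1}{2}\right)}}{3} = \frac{\sqrt{E - \frac{E}{2}}}{3} = \frac{\sqrt{\frac{E}{2}}}{3} = \frac{\frac{1}{2} \sqrt{2} \sqrt{E}}{3} = \frac{\sqrt{2} \sqrt{E}}{6}$)
$T{\left(f \right)} = -4 + f^{2} + \frac{i f \sqrt{10}}{6}$ ($T{\left(f \right)} = \left(f^{2} + \frac{\sqrt{2} \sqrt{-5}}{6} f\right) - 4 = \left(f^{2} + \frac{\sqrt{2} i \sqrt{5}}{6} f\right) - 4 = \left(f^{2} + \frac{i \sqrt{10}}{6} f\right) - 4 = \left(f^{2} + \frac{i f \sqrt{10}}{6}\right) - 4 = -4 + f^{2} + \frac{i f \sqrt{10}}{6}$)
$W{\left(c,p \right)} = -6$ ($W{\left(c,p \right)} = -6 - 0 = -6 + 0 = -6$)
$59 \left(W{\left(T{\left(3 \right)},9 \right)} + 5 \cdot 11\right) = 59 \left(-6 + 5 \cdot 11\right) = 59 \left(-6 + 55\right) = 59 \cdot 49 = 2891$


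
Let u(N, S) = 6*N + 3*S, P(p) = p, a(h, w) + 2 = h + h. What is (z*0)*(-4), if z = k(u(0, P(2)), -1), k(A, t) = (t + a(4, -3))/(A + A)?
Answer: 0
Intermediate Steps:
a(h, w) = -2 + 2*h (a(h, w) = -2 + (h + h) = -2 + 2*h)
u(N, S) = 3*S + 6*N
k(A, t) = (6 + t)/(2*A) (k(A, t) = (t + (-2 + 2*4))/(A + A) = (t + (-2 + 8))/((2*A)) = (t + 6)*(1/(2*A)) = (6 + t)*(1/(2*A)) = (6 + t)/(2*A))
z = 5/12 (z = (6 - 1)/(2*(3*2 + 6*0)) = (½)*5/(6 + 0) = (½)*5/6 = (½)*(⅙)*5 = 5/12 ≈ 0.41667)
(z*0)*(-4) = ((5/12)*0)*(-4) = 0*(-4) = 0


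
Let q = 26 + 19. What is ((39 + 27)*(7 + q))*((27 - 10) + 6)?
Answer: 78936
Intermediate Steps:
q = 45
((39 + 27)*(7 + q))*((27 - 10) + 6) = ((39 + 27)*(7 + 45))*((27 - 10) + 6) = (66*52)*(17 + 6) = 3432*23 = 78936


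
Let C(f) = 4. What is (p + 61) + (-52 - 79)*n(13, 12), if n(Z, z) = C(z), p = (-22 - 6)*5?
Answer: -603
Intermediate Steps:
p = -140 (p = -28*5 = -140)
n(Z, z) = 4
(p + 61) + (-52 - 79)*n(13, 12) = (-140 + 61) + (-52 - 79)*4 = -79 - 131*4 = -79 - 524 = -603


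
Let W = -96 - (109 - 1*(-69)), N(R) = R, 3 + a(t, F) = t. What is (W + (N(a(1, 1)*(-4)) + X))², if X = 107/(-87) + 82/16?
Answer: 33278880625/484416 ≈ 68699.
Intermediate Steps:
a(t, F) = -3 + t
X = 2711/696 (X = 107*(-1/87) + 82*(1/16) = -107/87 + 41/8 = 2711/696 ≈ 3.8951)
W = -274 (W = -96 - (109 + 69) = -96 - 1*178 = -96 - 178 = -274)
(W + (N(a(1, 1)*(-4)) + X))² = (-274 + ((-3 + 1)*(-4) + 2711/696))² = (-274 + (-2*(-4) + 2711/696))² = (-274 + (8 + 2711/696))² = (-274 + 8279/696)² = (-182425/696)² = 33278880625/484416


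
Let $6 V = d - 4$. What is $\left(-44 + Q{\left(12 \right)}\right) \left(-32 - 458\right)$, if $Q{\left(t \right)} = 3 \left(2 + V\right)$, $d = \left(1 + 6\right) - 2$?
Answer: $18375$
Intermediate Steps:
$d = 5$ ($d = 7 + \left(-3 + 1\right) = 7 - 2 = 5$)
$V = \frac{1}{6}$ ($V = \frac{5 - 4}{6} = \frac{1}{6} \cdot 1 = \frac{1}{6} \approx 0.16667$)
$Q{\left(t \right)} = \frac{13}{2}$ ($Q{\left(t \right)} = 3 \left(2 + \frac{1}{6}\right) = 3 \cdot \frac{13}{6} = \frac{13}{2}$)
$\left(-44 + Q{\left(12 \right)}\right) \left(-32 - 458\right) = \left(-44 + \frac{13}{2}\right) \left(-32 - 458\right) = \left(- \frac{75}{2}\right) \left(-490\right) = 18375$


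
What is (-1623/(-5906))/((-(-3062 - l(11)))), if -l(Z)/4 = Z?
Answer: 541/5941436 ≈ 9.1055e-5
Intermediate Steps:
l(Z) = -4*Z
(-1623/(-5906))/((-(-3062 - l(11)))) = (-1623/(-5906))/((-(-3062 - (-4)*11))) = (-1623*(-1/5906))/((-(-3062 - 1*(-44)))) = 1623/(5906*((-(-3062 + 44)))) = 1623/(5906*((-1*(-3018)))) = (1623/5906)/3018 = (1623/5906)*(1/3018) = 541/5941436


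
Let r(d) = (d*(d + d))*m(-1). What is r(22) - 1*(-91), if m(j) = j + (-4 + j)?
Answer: -5717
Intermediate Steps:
m(j) = -4 + 2*j
r(d) = -12*d**2 (r(d) = (d*(d + d))*(-4 + 2*(-1)) = (d*(2*d))*(-4 - 2) = (2*d**2)*(-6) = -12*d**2)
r(22) - 1*(-91) = -12*22**2 - 1*(-91) = -12*484 + 91 = -5808 + 91 = -5717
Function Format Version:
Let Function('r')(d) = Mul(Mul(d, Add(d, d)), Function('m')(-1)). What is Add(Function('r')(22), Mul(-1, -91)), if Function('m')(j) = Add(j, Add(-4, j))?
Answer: -5717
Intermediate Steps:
Function('m')(j) = Add(-4, Mul(2, j))
Function('r')(d) = Mul(-12, Pow(d, 2)) (Function('r')(d) = Mul(Mul(d, Add(d, d)), Add(-4, Mul(2, -1))) = Mul(Mul(d, Mul(2, d)), Add(-4, -2)) = Mul(Mul(2, Pow(d, 2)), -6) = Mul(-12, Pow(d, 2)))
Add(Function('r')(22), Mul(-1, -91)) = Add(Mul(-12, Pow(22, 2)), Mul(-1, -91)) = Add(Mul(-12, 484), 91) = Add(-5808, 91) = -5717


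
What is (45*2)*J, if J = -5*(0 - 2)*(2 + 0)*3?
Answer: 5400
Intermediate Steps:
J = 60 (J = -(-10)*2*3 = -5*(-4)*3 = 20*3 = 60)
(45*2)*J = (45*2)*60 = 90*60 = 5400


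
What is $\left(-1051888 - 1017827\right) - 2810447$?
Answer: $-4880162$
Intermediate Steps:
$\left(-1051888 - 1017827\right) - 2810447 = -2069715 - 2810447 = -4880162$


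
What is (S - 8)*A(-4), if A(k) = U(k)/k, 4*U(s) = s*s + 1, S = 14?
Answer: -51/8 ≈ -6.3750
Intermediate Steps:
U(s) = ¼ + s²/4 (U(s) = (s*s + 1)/4 = (s² + 1)/4 = (1 + s²)/4 = ¼ + s²/4)
A(k) = (¼ + k²/4)/k
(S - 8)*A(-4) = (14 - 8)*((¼)*(1 + (-4)²)/(-4)) = 6*((¼)*(-¼)*(1 + 16)) = 6*((¼)*(-¼)*17) = 6*(-17/16) = -51/8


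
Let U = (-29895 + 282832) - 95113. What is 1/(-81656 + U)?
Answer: 1/76168 ≈ 1.3129e-5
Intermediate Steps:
U = 157824 (U = 252937 - 95113 = 157824)
1/(-81656 + U) = 1/(-81656 + 157824) = 1/76168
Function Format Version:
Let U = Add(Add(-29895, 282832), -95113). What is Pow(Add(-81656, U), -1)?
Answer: Rational(1, 76168) ≈ 1.3129e-5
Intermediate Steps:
U = 157824 (U = Add(252937, -95113) = 157824)
Pow(Add(-81656, U), -1) = Pow(Add(-81656, 157824), -1) = Pow(76168, -1) = Rational(1, 76168)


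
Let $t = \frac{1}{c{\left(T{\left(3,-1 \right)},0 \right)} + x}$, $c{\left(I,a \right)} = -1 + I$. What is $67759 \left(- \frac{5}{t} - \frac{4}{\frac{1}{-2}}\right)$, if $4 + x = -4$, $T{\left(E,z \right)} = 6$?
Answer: $1558457$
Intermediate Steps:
$x = -8$ ($x = -4 - 4 = -8$)
$t = - \frac{1}{3}$ ($t = \frac{1}{\left(-1 + 6\right) - 8} = \frac{1}{5 - 8} = \frac{1}{-3} = - \frac{1}{3} \approx -0.33333$)
$67759 \left(- \frac{5}{t} - \frac{4}{\frac{1}{-2}}\right) = 67759 \left(- \frac{5}{- \frac{1}{3}} - \frac{4}{\frac{1}{-2}}\right) = 67759 \left(\left(-5\right) \left(-3\right) - \frac{4}{- \frac{1}{2}}\right) = 67759 \left(15 - -8\right) = 67759 \left(15 + 8\right) = 67759 \cdot 23 = 1558457$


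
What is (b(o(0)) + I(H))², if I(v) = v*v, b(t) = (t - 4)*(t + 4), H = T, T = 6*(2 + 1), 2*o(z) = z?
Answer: 94864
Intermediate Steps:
o(z) = z/2
T = 18 (T = 6*3 = 18)
H = 18
b(t) = (-4 + t)*(4 + t)
I(v) = v²
(b(o(0)) + I(H))² = ((-16 + ((½)*0)²) + 18²)² = ((-16 + 0²) + 324)² = ((-16 + 0) + 324)² = (-16 + 324)² = 308² = 94864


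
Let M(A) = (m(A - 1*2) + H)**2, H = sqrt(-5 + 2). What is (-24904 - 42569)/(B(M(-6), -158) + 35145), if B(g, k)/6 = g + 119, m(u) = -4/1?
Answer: -22491*I/(16*sqrt(3) + 11979*I) ≈ -1.8775 - 0.0043436*I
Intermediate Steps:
m(u) = -4 (m(u) = -4*1 = -4)
H = I*sqrt(3) (H = sqrt(-3) = I*sqrt(3) ≈ 1.732*I)
M(A) = (-4 + I*sqrt(3))**2
B(g, k) = 714 + 6*g (B(g, k) = 6*(g + 119) = 6*(119 + g) = 714 + 6*g)
(-24904 - 42569)/(B(M(-6), -158) + 35145) = (-24904 - 42569)/((714 + 6*(4 - I*sqrt(3))**2) + 35145) = -67473/(35859 + 6*(4 - I*sqrt(3))**2)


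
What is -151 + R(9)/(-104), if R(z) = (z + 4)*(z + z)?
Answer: -613/4 ≈ -153.25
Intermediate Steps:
R(z) = 2*z*(4 + z) (R(z) = (4 + z)*(2*z) = 2*z*(4 + z))
-151 + R(9)/(-104) = -151 + (2*9*(4 + 9))/(-104) = -151 - 9*13/52 = -151 - 1/104*234 = -151 - 9/4 = -613/4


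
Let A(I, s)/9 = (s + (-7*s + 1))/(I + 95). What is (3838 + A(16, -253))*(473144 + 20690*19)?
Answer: 126960785002/37 ≈ 3.4314e+9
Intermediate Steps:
A(I, s) = 9*(1 - 6*s)/(95 + I) (A(I, s) = 9*((s + (-7*s + 1))/(I + 95)) = 9*((s + (1 - 7*s))/(95 + I)) = 9*((1 - 6*s)/(95 + I)) = 9*(1 - 6*s)/(95 + I))
(3838 + A(16, -253))*(473144 + 20690*19) = (3838 + 9*(1 - 6*(-253))/(95 + 16))*(473144 + 20690*19) = (3838 + 9*(1 + 1518)/111)*(473144 + 393110) = (3838 + 9*(1/111)*1519)*866254 = (3838 + 4557/37)*866254 = (146563/37)*866254 = 126960785002/37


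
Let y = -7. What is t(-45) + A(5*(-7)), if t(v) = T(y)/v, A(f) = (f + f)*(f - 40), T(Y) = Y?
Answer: 236257/45 ≈ 5250.2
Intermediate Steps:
A(f) = 2*f*(-40 + f) (A(f) = (2*f)*(-40 + f) = 2*f*(-40 + f))
t(v) = -7/v
t(-45) + A(5*(-7)) = -7/(-45) + 2*(5*(-7))*(-40 + 5*(-7)) = -7*(-1/45) + 2*(-35)*(-40 - 35) = 7/45 + 2*(-35)*(-75) = 7/45 + 5250 = 236257/45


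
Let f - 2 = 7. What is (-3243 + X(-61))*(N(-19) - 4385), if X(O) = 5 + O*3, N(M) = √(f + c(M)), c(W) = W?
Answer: 15001085 - 3421*I*√10 ≈ 1.5001e+7 - 10818.0*I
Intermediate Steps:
f = 9 (f = 2 + 7 = 9)
N(M) = √(9 + M)
X(O) = 5 + 3*O
(-3243 + X(-61))*(N(-19) - 4385) = (-3243 + (5 + 3*(-61)))*(√(9 - 19) - 4385) = (-3243 + (5 - 183))*(√(-10) - 4385) = (-3243 - 178)*(I*√10 - 4385) = -3421*(-4385 + I*√10) = 15001085 - 3421*I*√10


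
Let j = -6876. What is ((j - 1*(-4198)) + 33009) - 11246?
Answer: 19085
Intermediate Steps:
((j - 1*(-4198)) + 33009) - 11246 = ((-6876 - 1*(-4198)) + 33009) - 11246 = ((-6876 + 4198) + 33009) - 11246 = (-2678 + 33009) - 11246 = 30331 - 11246 = 19085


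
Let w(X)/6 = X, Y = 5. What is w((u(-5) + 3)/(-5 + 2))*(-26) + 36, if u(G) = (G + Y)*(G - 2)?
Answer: 192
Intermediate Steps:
u(G) = (-2 + G)*(5 + G) (u(G) = (G + 5)*(G - 2) = (5 + G)*(-2 + G) = (-2 + G)*(5 + G))
w(X) = 6*X
w((u(-5) + 3)/(-5 + 2))*(-26) + 36 = (6*(((-10 + (-5)² + 3*(-5)) + 3)/(-5 + 2)))*(-26) + 36 = (6*(((-10 + 25 - 15) + 3)/(-3)))*(-26) + 36 = (6*((0 + 3)*(-⅓)))*(-26) + 36 = (6*(3*(-⅓)))*(-26) + 36 = (6*(-1))*(-26) + 36 = -6*(-26) + 36 = 156 + 36 = 192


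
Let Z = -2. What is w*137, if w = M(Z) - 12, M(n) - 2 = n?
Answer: -1644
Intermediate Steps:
M(n) = 2 + n
w = -12 (w = (2 - 2) - 12 = 0 - 12 = -12)
w*137 = -12*137 = -1644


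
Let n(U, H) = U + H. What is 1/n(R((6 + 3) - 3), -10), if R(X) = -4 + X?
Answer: -⅛ ≈ -0.12500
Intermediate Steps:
n(U, H) = H + U
1/n(R((6 + 3) - 3), -10) = 1/(-10 + (-4 + ((6 + 3) - 3))) = 1/(-10 + (-4 + (9 - 3))) = 1/(-10 + (-4 + 6)) = 1/(-10 + 2) = 1/(-8) = -⅛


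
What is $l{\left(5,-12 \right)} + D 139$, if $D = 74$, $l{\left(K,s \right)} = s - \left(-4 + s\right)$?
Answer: $10290$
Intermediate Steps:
$l{\left(K,s \right)} = 4$ ($l{\left(K,s \right)} = s - \left(-4 + s\right) = 4$)
$l{\left(5,-12 \right)} + D 139 = 4 + 74 \cdot 139 = 4 + 10286 = 10290$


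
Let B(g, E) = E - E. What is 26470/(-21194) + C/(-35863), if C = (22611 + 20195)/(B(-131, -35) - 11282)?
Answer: -2677255819414/2143806830251 ≈ -1.2488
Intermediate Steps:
B(g, E) = 0
C = -21403/5641 (C = (22611 + 20195)/(0 - 11282) = 42806/(-11282) = 42806*(-1/11282) = -21403/5641 ≈ -3.7942)
26470/(-21194) + C/(-35863) = 26470/(-21194) - 21403/5641/(-35863) = 26470*(-1/21194) - 21403/5641*(-1/35863) = -13235/10597 + 21403/202303183 = -2677255819414/2143806830251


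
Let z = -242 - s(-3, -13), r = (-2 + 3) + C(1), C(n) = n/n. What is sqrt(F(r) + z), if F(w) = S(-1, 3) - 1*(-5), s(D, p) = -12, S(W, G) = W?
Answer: I*sqrt(226) ≈ 15.033*I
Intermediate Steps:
C(n) = 1
r = 2 (r = (-2 + 3) + 1 = 1 + 1 = 2)
F(w) = 4 (F(w) = -1 - 1*(-5) = -1 + 5 = 4)
z = -230 (z = -242 - 1*(-12) = -242 + 12 = -230)
sqrt(F(r) + z) = sqrt(4 - 230) = sqrt(-226) = I*sqrt(226)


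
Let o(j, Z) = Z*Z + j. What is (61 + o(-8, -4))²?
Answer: 4761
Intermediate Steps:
o(j, Z) = j + Z² (o(j, Z) = Z² + j = j + Z²)
(61 + o(-8, -4))² = (61 + (-8 + (-4)²))² = (61 + (-8 + 16))² = (61 + 8)² = 69² = 4761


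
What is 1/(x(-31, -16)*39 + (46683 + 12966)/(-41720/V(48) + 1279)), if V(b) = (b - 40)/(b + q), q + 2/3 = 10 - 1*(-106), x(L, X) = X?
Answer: -2551513/1592323059 ≈ -0.0016024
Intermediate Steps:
q = 346/3 (q = -2/3 + (10 - 1*(-106)) = -2/3 + (10 + 106) = -2/3 + 116 = 346/3 ≈ 115.33)
V(b) = (-40 + b)/(346/3 + b) (V(b) = (b - 40)/(b + 346/3) = (-40 + b)/(346/3 + b))
1/(x(-31, -16)*39 + (46683 + 12966)/(-41720/V(48) + 1279)) = 1/(-16*39 + (46683 + 12966)/(-41720*(346 + 3*48)/(3*(-40 + 48)) + 1279)) = 1/(-624 + 59649/(-41720/(3*8/(346 + 144)) + 1279)) = 1/(-624 + 59649/(-41720/(3*8/490) + 1279)) = 1/(-624 + 59649/(-41720/(3*(1/490)*8) + 1279)) = 1/(-624 + 59649/(-41720/12/245 + 1279)) = 1/(-624 + 59649/(-41720*245/12 + 1279)) = 1/(-624 + 59649/(-2555350/3 + 1279)) = 1/(-624 + 59649/(-2551513/3)) = 1/(-624 + 59649*(-3/2551513)) = 1/(-624 - 178947/2551513) = 1/(-1592323059/2551513) = -2551513/1592323059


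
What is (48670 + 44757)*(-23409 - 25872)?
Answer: -4604175987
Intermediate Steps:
(48670 + 44757)*(-23409 - 25872) = 93427*(-49281) = -4604175987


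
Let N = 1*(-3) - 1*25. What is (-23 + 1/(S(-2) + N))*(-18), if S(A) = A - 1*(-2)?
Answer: 5805/14 ≈ 414.64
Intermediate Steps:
S(A) = 2 + A (S(A) = A + 2 = 2 + A)
N = -28 (N = -3 - 25 = -28)
(-23 + 1/(S(-2) + N))*(-18) = (-23 + 1/((2 - 2) - 28))*(-18) = (-23 + 1/(0 - 28))*(-18) = (-23 + 1/(-28))*(-18) = (-23 - 1/28)*(-18) = -645/28*(-18) = 5805/14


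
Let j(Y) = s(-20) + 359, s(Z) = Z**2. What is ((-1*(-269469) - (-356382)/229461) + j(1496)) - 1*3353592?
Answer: -235837143474/76487 ≈ -3.0834e+6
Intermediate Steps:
j(Y) = 759 (j(Y) = (-20)**2 + 359 = 400 + 359 = 759)
((-1*(-269469) - (-356382)/229461) + j(1496)) - 1*3353592 = ((-1*(-269469) - (-356382)/229461) + 759) - 1*3353592 = ((269469 - (-356382)/229461) + 759) - 3353592 = ((269469 - 1*(-118794/76487)) + 759) - 3353592 = ((269469 + 118794/76487) + 759) - 3353592 = (20610994197/76487 + 759) - 3353592 = 20669047830/76487 - 3353592 = -235837143474/76487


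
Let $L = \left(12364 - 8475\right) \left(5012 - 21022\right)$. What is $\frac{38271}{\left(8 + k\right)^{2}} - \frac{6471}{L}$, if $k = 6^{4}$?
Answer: $\frac{1196933227563}{52936407181120} \approx 0.022611$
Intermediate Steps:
$k = 1296$
$L = -62262890$ ($L = 3889 \left(-16010\right) = -62262890$)
$\frac{38271}{\left(8 + k\right)^{2}} - \frac{6471}{L} = \frac{38271}{\left(8 + 1296\right)^{2}} - \frac{6471}{-62262890} = \frac{38271}{1304^{2}} - - \frac{6471}{62262890} = \frac{38271}{1700416} + \frac{6471}{62262890} = \frac{1196933227563}{52936407181120}$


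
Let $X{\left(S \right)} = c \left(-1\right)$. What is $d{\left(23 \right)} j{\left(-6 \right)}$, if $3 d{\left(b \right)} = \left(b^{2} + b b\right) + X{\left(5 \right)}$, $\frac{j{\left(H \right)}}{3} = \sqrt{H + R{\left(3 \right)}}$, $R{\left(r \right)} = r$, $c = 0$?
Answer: $1058 i \sqrt{3} \approx 1832.5 i$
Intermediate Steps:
$X{\left(S \right)} = 0$ ($X{\left(S \right)} = 0 \left(-1\right) = 0$)
$j{\left(H \right)} = 3 \sqrt{3 + H}$ ($j{\left(H \right)} = 3 \sqrt{H + 3} = 3 \sqrt{3 + H}$)
$d{\left(b \right)} = \frac{2 b^{2}}{3}$ ($d{\left(b \right)} = \frac{\left(b^{2} + b b\right) + 0}{3} = \frac{\left(b^{2} + b^{2}\right) + 0}{3} = \frac{2 b^{2} + 0}{3} = \frac{2 b^{2}}{3}$)
$d{\left(23 \right)} j{\left(-6 \right)} = \frac{2 \cdot 23^{2}}{3} \cdot 3 \sqrt{3 - 6} = \frac{2}{3} \cdot 529 \cdot 3 \sqrt{-3} = \frac{1058 \cdot 3 i \sqrt{3}}{3} = 1058 i \sqrt{3}$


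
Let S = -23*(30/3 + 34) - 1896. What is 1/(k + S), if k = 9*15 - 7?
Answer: -1/2780 ≈ -0.00035971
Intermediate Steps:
S = -2908 (S = -23*(30*(⅓) + 34) - 1896 = -23*(10 + 34) - 1896 = -23*44 - 1896 = -1012 - 1896 = -2908)
k = 128 (k = 135 - 7 = 128)
1/(k + S) = 1/(128 - 2908) = 1/(-2780) = -1/2780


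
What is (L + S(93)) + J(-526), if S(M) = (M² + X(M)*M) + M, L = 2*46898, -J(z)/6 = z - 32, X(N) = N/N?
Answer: 105979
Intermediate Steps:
X(N) = 1
J(z) = 192 - 6*z (J(z) = -6*(z - 32) = -6*(-32 + z) = 192 - 6*z)
L = 93796
S(M) = M² + 2*M (S(M) = (M² + 1*M) + M = (M² + M) + M = (M + M²) + M = M² + 2*M)
(L + S(93)) + J(-526) = (93796 + 93*(2 + 93)) + (192 - 6*(-526)) = (93796 + 93*95) + (192 + 3156) = (93796 + 8835) + 3348 = 102631 + 3348 = 105979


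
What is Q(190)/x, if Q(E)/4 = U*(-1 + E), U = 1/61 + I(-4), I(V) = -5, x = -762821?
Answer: 229824/46532081 ≈ 0.0049390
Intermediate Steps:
U = -304/61 (U = 1/61 - 5 = -304/61 ≈ -4.9836)
Q(E) = 1216/61 - 1216*E/61 (Q(E) = 4*(-304*(-1 + E)/61) = 4*(304/61 - 304*E/61) = 1216/61 - 1216*E/61)
Q(190)/x = (1216/61 - 1216/61*190)/(-762821) = (1216/61 - 231040/61)*(-1/762821) = -229824/61*(-1/762821) = 229824/46532081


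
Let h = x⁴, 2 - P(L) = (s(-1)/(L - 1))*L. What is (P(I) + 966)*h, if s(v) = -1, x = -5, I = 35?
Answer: 20591875/34 ≈ 6.0564e+5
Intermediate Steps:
P(L) = 2 + L/(-1 + L) (P(L) = 2 - -1/(L - 1)*L = 2 - -1/(-1 + L)*L = 2 - (-1/(-1 + L))*L = 2 - (-1)*L/(-1 + L) = 2 + L/(-1 + L))
h = 625 (h = (-5)⁴ = 625)
(P(I) + 966)*h = ((-2 + 3*35)/(-1 + 35) + 966)*625 = ((-2 + 105)/34 + 966)*625 = ((1/34)*103 + 966)*625 = (103/34 + 966)*625 = (32947/34)*625 = 20591875/34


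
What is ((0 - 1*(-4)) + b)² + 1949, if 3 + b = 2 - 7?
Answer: 1965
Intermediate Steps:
b = -8 (b = -3 + (2 - 7) = -3 - 5 = -8)
((0 - 1*(-4)) + b)² + 1949 = ((0 - 1*(-4)) - 8)² + 1949 = ((0 + 4) - 8)² + 1949 = (4 - 8)² + 1949 = (-4)² + 1949 = 16 + 1949 = 1965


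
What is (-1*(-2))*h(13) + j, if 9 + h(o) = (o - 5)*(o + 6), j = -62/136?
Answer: 19417/68 ≈ 285.54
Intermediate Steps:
j = -31/68 (j = -62*1/136 = -31/68 ≈ -0.45588)
h(o) = -9 + (-5 + o)*(6 + o) (h(o) = -9 + (o - 5)*(o + 6) = -9 + (-5 + o)*(6 + o))
(-1*(-2))*h(13) + j = (-1*(-2))*(-39 + 13 + 13²) - 31/68 = 2*(-39 + 13 + 169) - 31/68 = 2*143 - 31/68 = 286 - 31/68 = 19417/68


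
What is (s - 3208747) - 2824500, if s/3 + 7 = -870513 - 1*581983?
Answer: -10390756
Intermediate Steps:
s = -4357509 (s = -21 + 3*(-870513 - 1*581983) = -21 + 3*(-870513 - 581983) = -21 + 3*(-1452496) = -21 - 4357488 = -4357509)
(s - 3208747) - 2824500 = (-4357509 - 3208747) - 2824500 = -7566256 - 2824500 = -10390756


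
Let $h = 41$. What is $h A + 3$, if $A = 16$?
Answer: $659$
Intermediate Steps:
$h A + 3 = 41 \cdot 16 + 3 = 656 + 3 = 659$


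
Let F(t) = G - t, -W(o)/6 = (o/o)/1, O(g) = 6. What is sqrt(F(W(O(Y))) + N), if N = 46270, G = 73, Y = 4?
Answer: sqrt(46349) ≈ 215.29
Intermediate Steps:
W(o) = -6 (W(o) = -6*o/o/1 = -6)
F(t) = 73 - t
sqrt(F(W(O(Y))) + N) = sqrt((73 - 1*(-6)) + 46270) = sqrt((73 + 6) + 46270) = sqrt(79 + 46270) = sqrt(46349)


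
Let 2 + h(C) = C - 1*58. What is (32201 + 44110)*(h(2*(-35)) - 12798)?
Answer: -986548608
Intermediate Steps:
h(C) = -60 + C (h(C) = -2 + (C - 1*58) = -2 + (C - 58) = -2 + (-58 + C) = -60 + C)
(32201 + 44110)*(h(2*(-35)) - 12798) = (32201 + 44110)*((-60 + 2*(-35)) - 12798) = 76311*((-60 - 70) - 12798) = 76311*(-130 - 12798) = 76311*(-12928) = -986548608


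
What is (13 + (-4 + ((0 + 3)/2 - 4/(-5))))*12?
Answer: 678/5 ≈ 135.60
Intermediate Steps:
(13 + (-4 + ((0 + 3)/2 - 4/(-5))))*12 = (13 + (-4 + (3*(1/2) - 4*(-1/5))))*12 = (13 + (-4 + (3/2 + 4/5)))*12 = (13 + (-4 + 23/10))*12 = (13 - 17/10)*12 = (113/10)*12 = 678/5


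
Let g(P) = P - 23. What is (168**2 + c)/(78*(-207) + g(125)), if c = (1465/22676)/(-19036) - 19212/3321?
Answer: -1926288195777107/1095227597553984 ≈ -1.7588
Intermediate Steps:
g(P) = -23 + P
c = -2764354413499/477847991952 (c = (1465*(1/22676))*(-1/19036) - 19212*1/3321 = (1465/22676)*(-1/19036) - 6404/1107 = -1465/431660336 - 6404/1107 = -2764354413499/477847991952 ≈ -5.7850)
(168**2 + c)/(78*(-207) + g(125)) = (168**2 - 2764354413499/477847991952)/(78*(-207) + (-23 + 125)) = (28224 - 2764354413499/477847991952)/(-16146 + 102) = (13484017370439749/477847991952)/(-16044) = (13484017370439749/477847991952)*(-1/16044) = -1926288195777107/1095227597553984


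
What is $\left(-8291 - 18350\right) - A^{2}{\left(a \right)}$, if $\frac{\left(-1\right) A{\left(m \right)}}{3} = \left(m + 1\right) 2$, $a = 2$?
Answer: $-26965$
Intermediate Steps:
$A{\left(m \right)} = -6 - 6 m$ ($A{\left(m \right)} = - 3 \left(m + 1\right) 2 = - 3 \left(1 + m\right) 2 = - 3 \left(2 + 2 m\right) = -6 - 6 m$)
$\left(-8291 - 18350\right) - A^{2}{\left(a \right)} = \left(-8291 - 18350\right) - \left(-6 - 12\right)^{2} = -26641 - \left(-6 - 12\right)^{2} = -26641 - \left(-18\right)^{2} = -26641 - 324 = -26965$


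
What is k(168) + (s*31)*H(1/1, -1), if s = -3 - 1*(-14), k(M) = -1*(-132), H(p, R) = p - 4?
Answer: -891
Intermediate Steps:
H(p, R) = -4 + p
k(M) = 132
s = 11 (s = -3 + 14 = 11)
k(168) + (s*31)*H(1/1, -1) = 132 + (11*31)*(-4 + 1/1) = 132 + 341*(-4 + 1) = 132 + 341*(-3) = 132 - 1023 = -891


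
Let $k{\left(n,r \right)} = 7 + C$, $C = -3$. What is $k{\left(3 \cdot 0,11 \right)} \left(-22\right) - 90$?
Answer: $-178$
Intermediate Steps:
$k{\left(n,r \right)} = 4$ ($k{\left(n,r \right)} = 7 - 3 = 4$)
$k{\left(3 \cdot 0,11 \right)} \left(-22\right) - 90 = 4 \left(-22\right) - 90 = -88 - 90 = -178$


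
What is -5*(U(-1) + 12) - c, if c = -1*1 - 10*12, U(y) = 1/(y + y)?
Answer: 127/2 ≈ 63.500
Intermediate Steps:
U(y) = 1/(2*y)
c = -121 (c = -1 - 120 = -121)
-5*(U(-1) + 12) - c = -5*((1/2)/(-1) + 12) - 1*(-121) = -5*((1/2)*(-1) + 12) + 121 = -5*(-1/2 + 12) + 121 = -5*23/2 + 121 = -115/2 + 121 = 127/2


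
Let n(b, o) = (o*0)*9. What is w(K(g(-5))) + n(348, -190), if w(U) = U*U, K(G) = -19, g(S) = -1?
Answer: 361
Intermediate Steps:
n(b, o) = 0 (n(b, o) = 0*9 = 0)
w(U) = U²
w(K(g(-5))) + n(348, -190) = (-19)² + 0 = 361 + 0 = 361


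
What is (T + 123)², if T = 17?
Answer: 19600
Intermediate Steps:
(T + 123)² = (17 + 123)² = 140² = 19600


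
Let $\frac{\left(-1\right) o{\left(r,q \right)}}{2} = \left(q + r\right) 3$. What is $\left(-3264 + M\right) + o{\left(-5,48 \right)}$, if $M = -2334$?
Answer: $-5856$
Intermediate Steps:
$o{\left(r,q \right)} = - 6 q - 6 r$ ($o{\left(r,q \right)} = - 2 \left(q + r\right) 3 = - 2 \left(3 q + 3 r\right) = - 6 q - 6 r$)
$\left(-3264 + M\right) + o{\left(-5,48 \right)} = \left(-3264 - 2334\right) - 258 = -5598 + \left(-288 + 30\right) = -5598 - 258 = -5856$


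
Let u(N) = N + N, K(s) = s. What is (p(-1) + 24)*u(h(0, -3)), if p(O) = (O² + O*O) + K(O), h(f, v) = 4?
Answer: 200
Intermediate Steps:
p(O) = O + 2*O² (p(O) = (O² + O*O) + O = (O² + O²) + O = 2*O² + O = O + 2*O²)
u(N) = 2*N
(p(-1) + 24)*u(h(0, -3)) = (-(1 + 2*(-1)) + 24)*(2*4) = (-(1 - 2) + 24)*8 = (-1*(-1) + 24)*8 = (1 + 24)*8 = 25*8 = 200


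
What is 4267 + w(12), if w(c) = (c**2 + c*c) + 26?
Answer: 4581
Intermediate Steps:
w(c) = 26 + 2*c**2 (w(c) = (c**2 + c**2) + 26 = 2*c**2 + 26 = 26 + 2*c**2)
4267 + w(12) = 4267 + (26 + 2*12**2) = 4267 + (26 + 2*144) = 4267 + (26 + 288) = 4267 + 314 = 4581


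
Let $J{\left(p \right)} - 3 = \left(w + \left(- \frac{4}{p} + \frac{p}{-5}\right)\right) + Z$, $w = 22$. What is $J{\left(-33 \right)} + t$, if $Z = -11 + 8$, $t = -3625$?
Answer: $- \frac{593386}{165} \approx -3596.3$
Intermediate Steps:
$Z = -3$
$J{\left(p \right)} = 22 - \frac{4}{p} - \frac{p}{5}$ ($J{\left(p \right)} = 3 - \left(-19 + \frac{4}{p} - \frac{p}{-5}\right) = 3 - \left(-19 + \frac{4}{p} - p \left(- \frac{1}{5}\right)\right) = 3 - \left(-19 + \frac{4}{p} + \frac{p}{5}\right) = 22 - \frac{4}{p} - \frac{p}{5}$)
$J{\left(-33 \right)} + t = \left(22 - \frac{4}{-33} - - \frac{33}{5}\right) - 3625 = \left(22 - - \frac{4}{33} + \frac{33}{5}\right) - 3625 = \left(22 + \frac{4}{33} + \frac{33}{5}\right) - 3625 = \frac{4739}{165} - 3625 = - \frac{593386}{165}$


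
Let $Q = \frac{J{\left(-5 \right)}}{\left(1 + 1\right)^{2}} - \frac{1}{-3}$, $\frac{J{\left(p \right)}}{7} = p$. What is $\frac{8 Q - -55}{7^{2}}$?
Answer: $- \frac{37}{147} \approx -0.2517$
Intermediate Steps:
$J{\left(p \right)} = 7 p$
$Q = - \frac{101}{12}$ ($Q = \frac{7 \left(-5\right)}{\left(1 + 1\right)^{2}} - \frac{1}{-3} = - \frac{35}{2^{2}} - - \frac{1}{3} = - \frac{35}{4} + \frac{1}{3} = - \frac{101}{12} \approx -8.4167$)
$\frac{8 Q - -55}{7^{2}} = \frac{8 \left(- \frac{101}{12}\right) - -55}{7^{2}} = \frac{- \frac{202}{3} + \left(-11 + 66\right)}{49} = \left(- \frac{202}{3} + 55\right) \frac{1}{49} = \left(- \frac{37}{3}\right) \frac{1}{49} = - \frac{37}{147}$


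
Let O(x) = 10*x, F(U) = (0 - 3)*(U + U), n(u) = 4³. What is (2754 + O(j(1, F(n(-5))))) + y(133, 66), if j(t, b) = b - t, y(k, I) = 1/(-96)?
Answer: -105217/96 ≈ -1096.0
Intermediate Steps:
n(u) = 64
F(U) = -6*U
y(k, I) = -1/96
(2754 + O(j(1, F(n(-5))))) + y(133, 66) = (2754 + 10*(-6*64 - 1*1)) - 1/96 = (2754 + 10*(-384 - 1)) - 1/96 = (2754 + 10*(-385)) - 1/96 = (2754 - 3850) - 1/96 = -1096 - 1/96 = -105217/96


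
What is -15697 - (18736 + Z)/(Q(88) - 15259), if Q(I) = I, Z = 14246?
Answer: -79368735/5057 ≈ -15695.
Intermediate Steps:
-15697 - (18736 + Z)/(Q(88) - 15259) = -15697 - (18736 + 14246)/(88 - 15259) = -15697 - 32982/(-15171) = -15697 - 32982*(-1)/15171 = -15697 - 1*(-10994/5057) = -15697 + 10994/5057 = -79368735/5057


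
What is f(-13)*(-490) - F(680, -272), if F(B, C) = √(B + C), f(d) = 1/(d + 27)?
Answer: -35 - 2*√102 ≈ -55.199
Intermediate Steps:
f(d) = 1/(27 + d)
f(-13)*(-490) - F(680, -272) = -490/(27 - 13) - √(680 - 272) = -490/14 - √408 = (1/14)*(-490) - 2*√102 = -35 - 2*√102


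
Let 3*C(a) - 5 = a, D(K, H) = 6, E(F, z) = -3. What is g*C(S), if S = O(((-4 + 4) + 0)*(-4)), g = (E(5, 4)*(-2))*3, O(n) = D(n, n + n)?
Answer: 66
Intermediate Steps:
O(n) = 6
g = 18 (g = -3*(-2)*3 = 6*3 = 18)
S = 6
C(a) = 5/3 + a/3
g*C(S) = 18*(5/3 + (1/3)*6) = 18*(5/3 + 2) = 18*(11/3) = 66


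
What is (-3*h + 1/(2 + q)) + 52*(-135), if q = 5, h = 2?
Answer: -49181/7 ≈ -7025.9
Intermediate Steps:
(-3*h + 1/(2 + q)) + 52*(-135) = (-3*2 + 1/(2 + 5)) + 52*(-135) = (-6 + 1/7) - 7020 = (-6 + ⅐) - 7020 = -41/7 - 7020 = -49181/7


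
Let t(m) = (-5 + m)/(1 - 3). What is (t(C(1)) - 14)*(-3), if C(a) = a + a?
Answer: 75/2 ≈ 37.500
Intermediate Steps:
C(a) = 2*a
t(m) = 5/2 - m/2 (t(m) = (-5 + m)/(-2) = (-5 + m)*(-½) = 5/2 - m/2)
(t(C(1)) - 14)*(-3) = ((5/2 - 1) - 14)*(-3) = (3/2 - 14)*(-3) = -25/2*(-3) = 75/2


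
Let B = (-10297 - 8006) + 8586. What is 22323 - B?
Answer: 32040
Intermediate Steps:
B = -9717 (B = -18303 + 8586 = -9717)
22323 - B = 22323 - 1*(-9717) = 22323 + 9717 = 32040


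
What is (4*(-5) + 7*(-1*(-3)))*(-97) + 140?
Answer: 43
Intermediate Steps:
(4*(-5) + 7*(-1*(-3)))*(-97) + 140 = (-20 + 7*3)*(-97) + 140 = (-20 + 21)*(-97) + 140 = 1*(-97) + 140 = -97 + 140 = 43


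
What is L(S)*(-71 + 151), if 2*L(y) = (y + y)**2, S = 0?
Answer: 0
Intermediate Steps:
L(y) = 2*y**2 (L(y) = (y + y)**2/2 = (2*y)**2/2 = (4*y**2)/2 = 2*y**2)
L(S)*(-71 + 151) = (2*0**2)*(-71 + 151) = (2*0)*80 = 0*80 = 0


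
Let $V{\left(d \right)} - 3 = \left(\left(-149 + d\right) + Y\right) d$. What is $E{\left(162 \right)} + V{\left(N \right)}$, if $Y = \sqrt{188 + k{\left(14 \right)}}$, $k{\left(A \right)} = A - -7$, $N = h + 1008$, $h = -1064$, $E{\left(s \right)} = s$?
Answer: $11645 - 56 \sqrt{209} \approx 10835.0$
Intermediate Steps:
$N = -56$ ($N = -1064 + 1008 = -56$)
$k{\left(A \right)} = 7 + A$ ($k{\left(A \right)} = A + 7 = 7 + A$)
$Y = \sqrt{209}$ ($Y = \sqrt{188 + \left(7 + 14\right)} = \sqrt{188 + 21} = \sqrt{209} \approx 14.457$)
$V{\left(d \right)} = 3 + d \left(-149 + d + \sqrt{209}\right)$ ($V{\left(d \right)} = 3 + \left(\left(-149 + d\right) + \sqrt{209}\right) d = 3 + \left(-149 + d + \sqrt{209}\right) d = 3 + d \left(-149 + d + \sqrt{209}\right)$)
$E{\left(162 \right)} + V{\left(N \right)} = 162 + \left(3 + \left(-56\right)^{2} - -8344 - 56 \sqrt{209}\right) = 162 + \left(3 + 3136 + 8344 - 56 \sqrt{209}\right) = 162 + \left(11483 - 56 \sqrt{209}\right) = 11645 - 56 \sqrt{209}$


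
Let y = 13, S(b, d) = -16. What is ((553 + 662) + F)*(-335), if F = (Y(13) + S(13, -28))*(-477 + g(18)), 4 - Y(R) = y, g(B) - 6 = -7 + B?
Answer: -4259525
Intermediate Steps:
g(B) = -1 + B (g(B) = 6 + (-7 + B) = -1 + B)
Y(R) = -9 (Y(R) = 4 - 1*13 = 4 - 13 = -9)
F = 11500 (F = (-9 - 16)*(-477 + (-1 + 18)) = -25*(-477 + 17) = -25*(-460) = 11500)
((553 + 662) + F)*(-335) = ((553 + 662) + 11500)*(-335) = (1215 + 11500)*(-335) = 12715*(-335) = -4259525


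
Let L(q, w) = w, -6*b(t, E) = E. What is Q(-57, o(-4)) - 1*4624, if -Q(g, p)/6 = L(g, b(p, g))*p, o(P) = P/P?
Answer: -4681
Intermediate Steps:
b(t, E) = -E/6
o(P) = 1
Q(g, p) = g*p (Q(g, p) = -6*(-g/6)*p = -(-1)*g*p = g*p)
Q(-57, o(-4)) - 1*4624 = -57*1 - 1*4624 = -57 - 4624 = -4681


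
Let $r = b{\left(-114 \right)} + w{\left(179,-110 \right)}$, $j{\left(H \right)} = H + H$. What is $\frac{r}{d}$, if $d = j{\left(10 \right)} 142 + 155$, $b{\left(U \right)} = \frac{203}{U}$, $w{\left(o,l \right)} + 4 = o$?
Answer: $\frac{19747}{341430} \approx 0.057836$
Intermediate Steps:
$w{\left(o,l \right)} = -4 + o$
$j{\left(H \right)} = 2 H$
$d = 2995$ ($d = 2 \cdot 10 \cdot 142 + 155 = 20 \cdot 142 + 155 = 2840 + 155 = 2995$)
$r = \frac{19747}{114}$ ($r = \frac{203}{-114} + \left(-4 + 179\right) = 203 \left(- \frac{1}{114}\right) + 175 = - \frac{203}{114} + 175 = \frac{19747}{114} \approx 173.22$)
$\frac{r}{d} = \frac{19747}{114 \cdot 2995} = \frac{19747}{114} \cdot \frac{1}{2995} = \frac{19747}{341430}$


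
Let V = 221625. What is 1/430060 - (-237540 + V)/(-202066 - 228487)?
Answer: -6843974347/185163623180 ≈ -0.036962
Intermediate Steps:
1/430060 - (-237540 + V)/(-202066 - 228487) = 1/430060 - (-237540 + 221625)/(-202066 - 228487) = 1/430060 - (-15915)/(-430553) = 1/430060 - (-15915)*(-1)/430553 = 1/430060 - 1*15915/430553 = 1/430060 - 15915/430553 = -6843974347/185163623180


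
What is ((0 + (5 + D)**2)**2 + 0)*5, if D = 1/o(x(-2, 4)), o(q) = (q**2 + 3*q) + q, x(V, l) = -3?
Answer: 192080/81 ≈ 2371.4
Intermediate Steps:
o(q) = q**2 + 4*q
D = -1/3 (D = 1/(-3*(4 - 3)) = 1/(-3*1) = 1/(-3) = -1/3 ≈ -0.33333)
((0 + (5 + D)**2)**2 + 0)*5 = ((0 + (5 - 1/3)**2)**2 + 0)*5 = ((0 + (14/3)**2)**2 + 0)*5 = ((0 + 196/9)**2 + 0)*5 = ((196/9)**2 + 0)*5 = (38416/81 + 0)*5 = (38416/81)*5 = 192080/81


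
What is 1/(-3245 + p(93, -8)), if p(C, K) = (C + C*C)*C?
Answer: 1/809761 ≈ 1.2349e-6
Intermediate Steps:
p(C, K) = C*(C + C²) (p(C, K) = (C + C²)*C = C*(C + C²))
1/(-3245 + p(93, -8)) = 1/(-3245 + 93²*(1 + 93)) = 1/(-3245 + 8649*94) = 1/(-3245 + 813006) = 1/809761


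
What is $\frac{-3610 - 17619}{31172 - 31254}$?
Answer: $\frac{21229}{82} \approx 258.89$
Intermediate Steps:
$\frac{-3610 - 17619}{31172 - 31254} = - \frac{21229}{-82} = \left(-21229\right) \left(- \frac{1}{82}\right) = \frac{21229}{82}$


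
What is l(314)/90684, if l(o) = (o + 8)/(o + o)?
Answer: 161/28474776 ≈ 5.6541e-6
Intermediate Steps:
l(o) = (8 + o)/(2*o) (l(o) = (8 + o)/((2*o)) = (8 + o)*(1/(2*o)) = (8 + o)/(2*o))
l(314)/90684 = ((1/2)*(8 + 314)/314)/90684 = ((1/2)*(1/314)*322)*(1/90684) = (161/314)*(1/90684) = 161/28474776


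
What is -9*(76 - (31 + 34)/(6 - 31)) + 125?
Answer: -2912/5 ≈ -582.40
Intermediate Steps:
-9*(76 - (31 + 34)/(6 - 31)) + 125 = -9*(76 - 65/(-25)) + 125 = -9*(76 - 65*(-1)/25) + 125 = -9*(76 - 1*(-13/5)) + 125 = -9*(76 + 13/5) + 125 = -9*393/5 + 125 = -3537/5 + 125 = -2912/5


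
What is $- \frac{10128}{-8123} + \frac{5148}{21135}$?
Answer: $\frac{85290828}{57226535} \approx 1.4904$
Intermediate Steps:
$- \frac{10128}{-8123} + \frac{5148}{21135} = \left(-10128\right) \left(- \frac{1}{8123}\right) + 5148 \cdot \frac{1}{21135} = \frac{10128}{8123} + \frac{1716}{7045} = \frac{85290828}{57226535}$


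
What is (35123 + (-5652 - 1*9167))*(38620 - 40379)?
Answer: -35714736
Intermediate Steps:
(35123 + (-5652 - 1*9167))*(38620 - 40379) = (35123 + (-5652 - 9167))*(-1759) = (35123 - 14819)*(-1759) = 20304*(-1759) = -35714736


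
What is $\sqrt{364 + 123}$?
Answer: $\sqrt{487} \approx 22.068$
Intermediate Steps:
$\sqrt{364 + 123} = \sqrt{487}$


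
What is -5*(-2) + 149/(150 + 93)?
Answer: 2579/243 ≈ 10.613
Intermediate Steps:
-5*(-2) + 149/(150 + 93) = 10 + 149/243 = 2579/243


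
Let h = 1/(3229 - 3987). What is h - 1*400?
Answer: -303201/758 ≈ -400.00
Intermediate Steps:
h = -1/758 (h = 1/(-758) = -1/758 ≈ -0.0013193)
h - 1*400 = -1/758 - 1*400 = -1/758 - 400 = -303201/758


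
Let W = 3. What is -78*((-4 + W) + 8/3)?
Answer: -130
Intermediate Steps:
-78*((-4 + W) + 8/3) = -78*((-4 + 3) + 8/3) = -78*(-1 + 8*(⅓)) = -78*(-1 + 8/3) = -78*5/3 = -130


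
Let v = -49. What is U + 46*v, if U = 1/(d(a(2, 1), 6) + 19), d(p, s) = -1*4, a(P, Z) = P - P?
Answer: -33809/15 ≈ -2253.9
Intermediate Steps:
a(P, Z) = 0
d(p, s) = -4
U = 1/15 (U = 1/(-4 + 19) = 1/15 ≈ 0.066667)
U + 46*v = 1/15 + 46*(-49) = 1/15 - 2254 = -33809/15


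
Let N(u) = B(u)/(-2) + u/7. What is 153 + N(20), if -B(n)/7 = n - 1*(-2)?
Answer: 1630/7 ≈ 232.86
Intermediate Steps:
B(n) = -14 - 7*n (B(n) = -7*(n - 1*(-2)) = -7*(n + 2) = -7*(2 + n) = -14 - 7*n)
N(u) = 7 + 51*u/14 (N(u) = (-14 - 7*u)/(-2) + u/7 = (-14 - 7*u)*(-½) + u*(⅐) = (7 + 7*u/2) + u/7 = 7 + 51*u/14)
153 + N(20) = 153 + (7 + (51/14)*20) = 153 + (7 + 510/7) = 153 + 559/7 = 1630/7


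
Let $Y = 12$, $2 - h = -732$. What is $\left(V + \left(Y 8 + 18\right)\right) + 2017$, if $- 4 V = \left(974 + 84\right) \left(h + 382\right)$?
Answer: $-293051$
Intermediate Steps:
$h = 734$ ($h = 2 - -732 = 2 + 732 = 734$)
$V = -295182$ ($V = - \frac{\left(974 + 84\right) \left(734 + 382\right)}{4} = - \frac{1058 \cdot 1116}{4} = \left(- \frac{1}{4}\right) 1180728 = -295182$)
$\left(V + \left(Y 8 + 18\right)\right) + 2017 = \left(-295182 + \left(12 \cdot 8 + 18\right)\right) + 2017 = \left(-295182 + \left(96 + 18\right)\right) + 2017 = \left(-295182 + 114\right) + 2017 = -295068 + 2017 = -293051$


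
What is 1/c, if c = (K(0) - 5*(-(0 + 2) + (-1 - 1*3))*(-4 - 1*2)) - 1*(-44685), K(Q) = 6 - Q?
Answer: 1/44511 ≈ 2.2466e-5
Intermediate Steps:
c = 44511 (c = ((6 - 1*0) - 5*(-(0 + 2) + (-1 - 1*3))*(-4 - 1*2)) - 1*(-44685) = ((6 + 0) - 5*(-1*2 + (-1 - 3))*(-4 - 2)) + 44685 = (6 - 5*(-2 - 4)*(-6)) + 44685 = (6 - (-30)*(-6)) + 44685 = (6 - 5*36) + 44685 = (6 - 180) + 44685 = -174 + 44685 = 44511)
1/c = 1/44511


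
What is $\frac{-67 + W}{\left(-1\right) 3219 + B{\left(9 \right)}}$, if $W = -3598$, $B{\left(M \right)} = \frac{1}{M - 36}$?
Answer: $\frac{98955}{86914} \approx 1.1385$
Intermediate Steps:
$B{\left(M \right)} = \frac{1}{-36 + M}$
$\frac{-67 + W}{\left(-1\right) 3219 + B{\left(9 \right)}} = \frac{-67 - 3598}{\left(-1\right) 3219 + \frac{1}{-36 + 9}} = - \frac{3665}{-3219 + \frac{1}{-27}} = - \frac{3665}{-3219 - \frac{1}{27}} = - \frac{3665}{- \frac{86914}{27}} = \left(-3665\right) \left(- \frac{27}{86914}\right) = \frac{98955}{86914}$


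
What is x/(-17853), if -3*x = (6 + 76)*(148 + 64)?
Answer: 17384/53559 ≈ 0.32458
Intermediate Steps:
x = -17384/3 (x = -(6 + 76)*(148 + 64)/3 = -82*212/3 = -⅓*17384 = -17384/3 ≈ -5794.7)
x/(-17853) = -17384/3/(-17853) = -17384/3*(-1/17853) = 17384/53559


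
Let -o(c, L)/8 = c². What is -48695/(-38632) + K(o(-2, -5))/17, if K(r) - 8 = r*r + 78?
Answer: 43709335/656744 ≈ 66.555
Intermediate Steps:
o(c, L) = -8*c²
K(r) = 86 + r² (K(r) = 8 + (r*r + 78) = 8 + (r² + 78) = 8 + (78 + r²) = 86 + r²)
-48695/(-38632) + K(o(-2, -5))/17 = -48695/(-38632) + (86 + (-8*(-2)²)²)/17 = -48695*(-1/38632) + (86 + (-8*4)²)*(1/17) = 48695/38632 + (86 + (-32)²)*(1/17) = 48695/38632 + (86 + 1024)*(1/17) = 48695/38632 + 1110*(1/17) = 48695/38632 + 1110/17 = 43709335/656744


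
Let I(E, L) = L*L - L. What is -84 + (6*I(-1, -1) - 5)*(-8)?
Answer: -140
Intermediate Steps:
I(E, L) = L² - L
-84 + (6*I(-1, -1) - 5)*(-8) = -84 + (6*(-(-1 - 1)) - 5)*(-8) = -84 + (6*(-1*(-2)) - 5)*(-8) = -84 + (6*2 - 5)*(-8) = -84 + (12 - 5)*(-8) = -84 + 7*(-8) = -84 - 56 = -140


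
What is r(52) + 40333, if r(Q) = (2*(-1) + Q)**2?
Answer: 42833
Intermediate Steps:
r(Q) = (-2 + Q)**2
r(52) + 40333 = (-2 + 52)**2 + 40333 = 50**2 + 40333 = 2500 + 40333 = 42833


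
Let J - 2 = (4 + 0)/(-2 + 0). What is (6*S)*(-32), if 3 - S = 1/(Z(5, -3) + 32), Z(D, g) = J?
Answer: -570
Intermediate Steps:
J = 0 (J = 2 + (4 + 0)/(-2 + 0) = 2 + 4/(-2) = 2 + 4*(-½) = 2 - 2 = 0)
Z(D, g) = 0
S = 95/32 (S = 3 - 1/(0 + 32) = 3 - 1/32 = 95/32 ≈ 2.9688)
(6*S)*(-32) = (6*(95/32))*(-32) = (285/16)*(-32) = -570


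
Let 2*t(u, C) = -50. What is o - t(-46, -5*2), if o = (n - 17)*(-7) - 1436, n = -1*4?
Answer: -1264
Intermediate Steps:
t(u, C) = -25 (t(u, C) = (1/2)*(-50) = -25)
n = -4
o = -1289 (o = (-4 - 17)*(-7) - 1436 = -21*(-7) - 1436 = 147 - 1436 = -1289)
o - t(-46, -5*2) = -1289 - 1*(-25) = -1289 + 25 = -1264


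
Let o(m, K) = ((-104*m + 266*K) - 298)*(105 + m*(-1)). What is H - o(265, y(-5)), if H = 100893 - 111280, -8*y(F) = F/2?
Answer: -4454367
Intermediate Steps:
y(F) = -F/16 (y(F) = -F/(8*2) = -F/16)
o(m, K) = (105 - m)*(-298 - 104*m + 266*K) (o(m, K) = (-298 - 104*m + 266*K)*(105 - m) = (105 - m)*(-298 - 104*m + 266*K))
H = -10387
H - o(265, y(-5)) = -10387 - (-31290 - 10622*265 + 104*265**2 + 27930*(-1/16*(-5)) - 266*(-1/16*(-5))*265) = -10387 - (-31290 - 2814830 + 104*70225 + 27930*(5/16) - 266*5/16*265) = -10387 - (-31290 - 2814830 + 7303400 + 69825/8 - 176225/8) = -10387 - 1*4443980 = -10387 - 4443980 = -4454367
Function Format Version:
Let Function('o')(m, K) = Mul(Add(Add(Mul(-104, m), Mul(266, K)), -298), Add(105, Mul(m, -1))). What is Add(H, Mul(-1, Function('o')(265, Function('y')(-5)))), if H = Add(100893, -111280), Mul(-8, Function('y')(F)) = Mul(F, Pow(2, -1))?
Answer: -4454367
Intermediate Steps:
Function('y')(F) = Mul(Rational(-1, 16), F) (Function('y')(F) = Mul(Rational(-1, 8), Mul(F, Pow(2, -1))) = Mul(Rational(-1, 8), Mul(F, Rational(1, 2))) = Mul(Rational(-1, 8), Mul(Rational(1, 2), F)) = Mul(Rational(-1, 16), F))
Function('o')(m, K) = Mul(Add(105, Mul(-1, m)), Add(-298, Mul(-104, m), Mul(266, K))) (Function('o')(m, K) = Mul(Add(-298, Mul(-104, m), Mul(266, K)), Add(105, Mul(-1, m))) = Mul(Add(105, Mul(-1, m)), Add(-298, Mul(-104, m), Mul(266, K))))
H = -10387
Add(H, Mul(-1, Function('o')(265, Function('y')(-5)))) = Add(-10387, Mul(-1, Add(-31290, Mul(-10622, 265), Mul(104, Pow(265, 2)), Mul(27930, Mul(Rational(-1, 16), -5)), Mul(-266, Mul(Rational(-1, 16), -5), 265)))) = Add(-10387, Mul(-1, Add(-31290, -2814830, Mul(104, 70225), Mul(27930, Rational(5, 16)), Mul(-266, Rational(5, 16), 265)))) = Add(-10387, Mul(-1, Add(-31290, -2814830, 7303400, Rational(69825, 8), Rational(-176225, 8)))) = Add(-10387, Mul(-1, 4443980)) = Add(-10387, -4443980) = -4454367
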